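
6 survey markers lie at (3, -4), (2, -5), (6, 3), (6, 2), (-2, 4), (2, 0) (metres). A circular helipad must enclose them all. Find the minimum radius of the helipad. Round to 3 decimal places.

The minimum enclosing circle of a finite set is fixed by two of the points (as a diameter) or three (as a circumcircle).
The minimum enclosing circle is determined by three boundary points: (2, -5), (6, 3), (-2, 4).
Their circumcentre is (27/17, 7/34) with r² = 31525/1156.
The farthest remaining point (6, 2) is at distance² 26221/1156 ≤ 31525/1156.
r = √(31525/1156) ≈ 5.222.

5.222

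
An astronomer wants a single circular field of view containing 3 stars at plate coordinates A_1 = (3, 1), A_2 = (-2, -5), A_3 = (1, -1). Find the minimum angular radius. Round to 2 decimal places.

Side lengths²: A_1A_2² = 61, A_1A_3² = 8, A_2A_3² = 25.
Since A_1A_2² = 61 ≥ 25 + 8 = 33, the angle opposite A_1A_2 is not acute, so the smallest enclosing circle has A_1A_2 as diameter.
Centre = midpoint of A_1A_2 = (0.5, -2), r² = 61/4 = 15.25.
r = √(15.25) ≈ 3.91.

3.91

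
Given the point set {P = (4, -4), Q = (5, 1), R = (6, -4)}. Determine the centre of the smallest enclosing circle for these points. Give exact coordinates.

(5, -1.6)

Side lengths²: PQ² = 26, PR² = 4, QR² = 26.
Since QR² = 26 < 26 + 4 = 30, the triangle is acute, so the smallest enclosing circle is the circumcircle.
Circumcentre = (5, -1.6), r² = 6.76.
Centre = (5, -1.6).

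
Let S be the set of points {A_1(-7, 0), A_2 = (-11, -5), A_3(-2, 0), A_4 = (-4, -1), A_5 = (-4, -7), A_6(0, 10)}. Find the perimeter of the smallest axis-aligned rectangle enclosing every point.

56

Width = max x − min x = 0 − (-11) = 11.
Height = max y − min y = 10 − (-7) = 17.
Perimeter = 2(11 + 17) = 56.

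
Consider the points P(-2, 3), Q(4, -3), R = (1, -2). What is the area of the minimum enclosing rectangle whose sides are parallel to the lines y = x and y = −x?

In coordinates u = x + y, v = x − y the rectangle is axis-aligned; the map (x,y)→(u,v) scales areas by 2.
u-values: 1, 1, -1; range = 1 − (-1) = 2.
v-values: -5, 7, 3; range = 7 − (-5) = 12.
Area = (2 × 12) / 2 = 12.

12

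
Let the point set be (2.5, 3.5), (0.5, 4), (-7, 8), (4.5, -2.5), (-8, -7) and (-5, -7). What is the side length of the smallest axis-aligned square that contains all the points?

The bounding box has width 12.5 and height 15.
An axis-aligned square enclosing the set must have side ≥ max(width, height).
So the minimum side is max(12.5, 15) = 15.

15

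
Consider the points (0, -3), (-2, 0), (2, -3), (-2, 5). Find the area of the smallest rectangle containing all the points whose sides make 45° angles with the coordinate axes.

In coordinates u = x + y, v = x − y the rectangle is axis-aligned; the map (x,y)→(u,v) scales areas by 2.
u-values: -3, -2, -1, 3; range = 3 − (-3) = 6.
v-values: 3, -2, 5, -7; range = 5 − (-7) = 12.
Area = (6 × 12) / 2 = 36.

36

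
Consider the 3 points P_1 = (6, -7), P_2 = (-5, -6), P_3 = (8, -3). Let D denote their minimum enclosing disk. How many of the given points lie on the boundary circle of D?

2

Side lengths²: P_1P_2² = 122, P_1P_3² = 20, P_2P_3² = 178.
Since P_2P_3² = 178 ≥ 122 + 20 = 142, the angle opposite P_2P_3 is not acute, so the smallest enclosing circle has P_2P_3 as diameter.
Centre = midpoint of P_2P_3 = (1.5, -4.5), r² = 178/4 = 44.5.
The points at distance exactly r from the centre are P_2, P_3 — 2 points.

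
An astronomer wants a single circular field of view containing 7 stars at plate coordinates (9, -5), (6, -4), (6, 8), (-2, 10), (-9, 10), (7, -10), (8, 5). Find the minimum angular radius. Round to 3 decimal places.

12.806

The farthest pair is (-9, 10)–(7, -10) with squared distance 656. The circle on this segment as diameter has centre (-1, 0) and r² = 656/4 = 164.
Check (9, -5): distance² to centre = 125 ≤ 164, so it lies inside.
All remaining points lie in this disk, and no smaller disk contains both endpoints, so this is the minimum enclosing circle.
r = √164 ≈ 12.806.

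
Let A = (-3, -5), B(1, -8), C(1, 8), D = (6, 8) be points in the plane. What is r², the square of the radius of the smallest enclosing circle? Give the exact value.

The minimum enclosing circle of a finite set is fixed by two of the points (as a diameter) or three (as a circumcircle).
The farthest pair is B–D with squared distance 281. The circle on this segment as diameter has centre (3.5, 0) and r² = 281/4 = 70.25.
Check A: distance² to centre = 67.25 ≤ 70.25, so it lies inside.
All remaining points lie in this disk, and no smaller disk contains both endpoints, so this is the minimum enclosing circle.

70.25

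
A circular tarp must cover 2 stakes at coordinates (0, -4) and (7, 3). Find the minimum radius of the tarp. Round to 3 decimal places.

4.950

The smallest circle enclosing two points has them as diameter endpoints.
Centre = midpoint = (3.5, -0.5); r² = |(0, -4)−(7, 3)|²/4 = 98/4 = 24.5.
r = √(24.5) ≈ 4.950.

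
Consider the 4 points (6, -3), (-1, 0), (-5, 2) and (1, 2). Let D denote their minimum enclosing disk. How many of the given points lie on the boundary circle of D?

2

The farthest pair is (6, -3)–(-5, 2) with squared distance 146. The circle on this segment as diameter has centre (0.5, -0.5) and r² = 146/4 = 36.5.
Check (-1, 0): distance² to centre = 2.5 ≤ 36.5, so it lies inside.
All remaining points lie in this disk, and no smaller disk contains both endpoints, so this is the minimum enclosing circle.
The points at distance exactly r from the centre are (6, -3), (-5, 2) — 2 points.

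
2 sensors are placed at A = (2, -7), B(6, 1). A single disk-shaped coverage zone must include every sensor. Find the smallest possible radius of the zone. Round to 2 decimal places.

4.47

The smallest circle enclosing two points has them as diameter endpoints.
Centre = midpoint = (4, -3); r² = |AB|²/4 = 80/4 = 20.
r = √20 ≈ 4.47.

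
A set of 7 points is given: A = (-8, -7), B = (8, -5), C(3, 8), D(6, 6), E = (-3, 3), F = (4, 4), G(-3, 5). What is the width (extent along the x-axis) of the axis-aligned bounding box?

16

max x = 8, min x = -8, so width = 16.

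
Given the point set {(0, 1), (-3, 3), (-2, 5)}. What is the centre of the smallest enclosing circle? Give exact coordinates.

(-1, 3)

Call the three points A, B, C in the order given.
Side lengths²: AB² = 13, AC² = 20, BC² = 5.
Since AC² = 20 ≥ 13 + 5 = 18, the angle opposite AC is not acute, so the smallest enclosing circle has AC as diameter.
Centre = midpoint of AC = (-1, 3), r² = 20/4 = 5.
Centre = (-1, 3).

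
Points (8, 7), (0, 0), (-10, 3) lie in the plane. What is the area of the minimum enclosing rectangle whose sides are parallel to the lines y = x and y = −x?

In coordinates u = x + y, v = x − y the rectangle is axis-aligned; the map (x,y)→(u,v) scales areas by 2.
u-values: 15, 0, -7; range = 15 − (-7) = 22.
v-values: 1, 0, -13; range = 1 − (-13) = 14.
Area = (22 × 14) / 2 = 154.

154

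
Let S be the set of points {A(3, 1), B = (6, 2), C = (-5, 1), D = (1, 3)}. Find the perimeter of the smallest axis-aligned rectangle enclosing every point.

Width = max x − min x = 6 − (-5) = 11.
Height = max y − min y = 3 − 1 = 2.
Perimeter = 2(11 + 2) = 26.

26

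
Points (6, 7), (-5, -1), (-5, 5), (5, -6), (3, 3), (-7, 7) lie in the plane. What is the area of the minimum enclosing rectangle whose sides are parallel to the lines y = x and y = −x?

237.5

In coordinates u = x + y, v = x − y the rectangle is axis-aligned; the map (x,y)→(u,v) scales areas by 2.
u-values: 13, -6, 0, -1, 6, 0; range = 13 − (-6) = 19.
v-values: -1, -4, -10, 11, 0, -14; range = 11 − (-14) = 25.
Area = (19 × 25) / 2 = 237.5.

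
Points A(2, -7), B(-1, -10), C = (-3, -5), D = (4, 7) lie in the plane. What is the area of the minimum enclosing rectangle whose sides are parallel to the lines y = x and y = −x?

132

In coordinates u = x + y, v = x − y the rectangle is axis-aligned; the map (x,y)→(u,v) scales areas by 2.
u-values: -5, -11, -8, 11; range = 11 − (-11) = 22.
v-values: 9, 9, 2, -3; range = 9 − (-3) = 12.
Area = (22 × 12) / 2 = 132.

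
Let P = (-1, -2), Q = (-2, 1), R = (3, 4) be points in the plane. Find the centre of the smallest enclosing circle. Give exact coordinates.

Side lengths²: PQ² = 10, PR² = 52, QR² = 34.
Since PR² = 52 ≥ 34 + 10 = 44, the angle opposite PR is not acute, so the smallest enclosing circle has PR as diameter.
Centre = midpoint of PR = (1, 1), r² = 52/4 = 13.
Centre = (1, 1).

(1, 1)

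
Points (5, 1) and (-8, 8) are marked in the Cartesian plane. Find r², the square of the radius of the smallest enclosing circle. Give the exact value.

The smallest circle enclosing two points has them as diameter endpoints.
Centre = midpoint = (-1.5, 4.5); r² = |(5, 1)−(-8, 8)|²/4 = 218/4 = 54.5.

54.5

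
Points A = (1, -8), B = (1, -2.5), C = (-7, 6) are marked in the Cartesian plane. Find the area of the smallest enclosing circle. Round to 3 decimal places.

Side lengths²: AB² = 30.25, AC² = 260, BC² = 136.25.
Since AC² = 260 ≥ 136.25 + 30.25 = 166.5, the angle opposite AC is not acute, so the smallest enclosing circle has AC as diameter.
Centre = midpoint of AC = (-3, -1), r² = 260/4 = 65.
Area = π·r² = π·65 ≈ 204.204.

204.204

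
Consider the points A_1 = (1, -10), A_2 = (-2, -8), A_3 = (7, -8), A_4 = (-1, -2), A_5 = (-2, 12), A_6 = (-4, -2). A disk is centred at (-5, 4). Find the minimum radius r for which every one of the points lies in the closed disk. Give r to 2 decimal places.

The required radius is the distance from (-5, 4) to the farthest point.
Squared distances: 232, 153, 288, 52, 73, 37.
Maximum is 288, attained at A_3.
r = √288 ≈ 16.97.

16.97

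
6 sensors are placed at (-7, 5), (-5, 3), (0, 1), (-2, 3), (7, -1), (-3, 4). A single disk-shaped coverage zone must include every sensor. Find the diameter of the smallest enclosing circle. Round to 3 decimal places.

15.232

A smallest enclosing disk is always determined by at most three of the input points on its boundary.
The farthest pair is (-7, 5)–(7, -1) with squared distance 232. The circle on this segment as diameter has centre (0, 2) and r² = 232/4 = 58.
Check (-5, 3): distance² to centre = 26 ≤ 58, so it lies inside.
All remaining points lie in this disk, and no smaller disk contains both endpoints, so this is the minimum enclosing circle.
Diameter = 2r = 2√58 ≈ 15.232.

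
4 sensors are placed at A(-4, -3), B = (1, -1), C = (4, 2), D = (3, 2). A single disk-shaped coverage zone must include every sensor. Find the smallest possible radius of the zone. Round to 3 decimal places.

4.717

The minimum enclosing circle of a finite set is fixed by two of the points (as a diameter) or three (as a circumcircle).
The farthest pair is A–C with squared distance 89. The circle on this segment as diameter has centre (0, -0.5) and r² = 89/4 = 22.25.
Check B: distance² to centre = 1.25 ≤ 22.25, so it lies inside.
All remaining points lie in this disk, and no smaller disk contains both endpoints, so this is the minimum enclosing circle.
r = √(22.25) ≈ 4.717.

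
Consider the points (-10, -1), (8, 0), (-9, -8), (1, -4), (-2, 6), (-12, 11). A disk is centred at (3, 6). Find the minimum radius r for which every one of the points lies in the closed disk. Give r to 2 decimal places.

The required radius is the distance from (3, 6) to the farthest point.
Squared distances: 218, 61, 340, 104, 25, 250.
Maximum is 340, attained at (-9, -8).
r = √340 ≈ 18.44.

18.44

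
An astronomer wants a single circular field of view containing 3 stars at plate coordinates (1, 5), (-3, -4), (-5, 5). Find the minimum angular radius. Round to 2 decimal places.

5.04

Call the three points A, B, C in the order given.
Side lengths²: AB² = 97, AC² = 36, BC² = 85.
Since AB² = 97 < 85 + 36 = 121, the triangle is acute, so the smallest enclosing circle is the circumcircle.
Circumcentre = (-2, 17/18), r² = 8245/324.
r = √(8245/324) ≈ 5.04.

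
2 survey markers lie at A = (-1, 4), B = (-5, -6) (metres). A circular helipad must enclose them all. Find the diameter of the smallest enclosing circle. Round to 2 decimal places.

10.77

The smallest circle enclosing two points has them as diameter endpoints.
Centre = midpoint = (-3, -1); r² = |AB|²/4 = 116/4 = 29.
Diameter = 2r = 2√29 ≈ 10.77.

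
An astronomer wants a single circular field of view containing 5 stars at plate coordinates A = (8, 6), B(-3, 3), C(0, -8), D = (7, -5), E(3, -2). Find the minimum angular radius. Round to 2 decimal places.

8.06

A smallest enclosing disk is always determined by at most three of the input points on its boundary.
The farthest pair is A–C with squared distance 260. The circle on this segment as diameter has centre (4, -1) and r² = 260/4 = 65.
Check B: distance² to centre = 65 ≤ 65, so it lies inside.
All remaining points lie in this disk, and no smaller disk contains both endpoints, so this is the minimum enclosing circle.
r = √65 ≈ 8.06.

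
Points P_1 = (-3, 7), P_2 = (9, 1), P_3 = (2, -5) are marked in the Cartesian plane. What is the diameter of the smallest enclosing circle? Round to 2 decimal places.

Side lengths²: P_1P_2² = 180, P_1P_3² = 169, P_2P_3² = 85.
Since P_1P_2² = 180 < 169 + 85 = 254, the triangle is acute, so the smallest enclosing circle is the circumcircle.
Circumcentre = (77/38, 39/19), r² = 71825/1444.
Diameter = 2r = 2√(71825/1444) ≈ 14.11.

14.11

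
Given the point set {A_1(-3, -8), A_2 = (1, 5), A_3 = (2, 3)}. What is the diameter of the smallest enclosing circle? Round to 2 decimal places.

13.60

Side lengths²: A_1A_2² = 185, A_1A_3² = 146, A_2A_3² = 5.
Since A_1A_2² = 185 ≥ 146 + 5 = 151, the angle opposite A_1A_2 is not acute, so the smallest enclosing circle has A_1A_2 as diameter.
Centre = midpoint of A_1A_2 = (-1, -1.5), r² = 185/4 = 46.25.
Diameter = 2r = 2√(46.25) ≈ 13.60.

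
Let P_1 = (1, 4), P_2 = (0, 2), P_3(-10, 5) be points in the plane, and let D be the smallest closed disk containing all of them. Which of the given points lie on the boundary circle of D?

P_1, P_3

Side lengths²: P_1P_2² = 5, P_1P_3² = 122, P_2P_3² = 109.
Since P_1P_3² = 122 ≥ 109 + 5 = 114, the angle opposite P_1P_3 is not acute, so the smallest enclosing circle has P_1P_3 as diameter.
Centre = midpoint of P_1P_3 = (-4.5, 4.5), r² = 122/4 = 30.5.
The points at distance exactly r from the centre are P_1, P_3 — 2 points.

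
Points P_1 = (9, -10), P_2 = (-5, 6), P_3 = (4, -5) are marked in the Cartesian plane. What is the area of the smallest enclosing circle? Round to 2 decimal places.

355.00

Side lengths²: P_1P_2² = 452, P_1P_3² = 50, P_2P_3² = 202.
Since P_1P_2² = 452 ≥ 202 + 50 = 252, the angle opposite P_1P_2 is not acute, so the smallest enclosing circle has P_1P_2 as diameter.
Centre = midpoint of P_1P_2 = (2, -2), r² = 452/4 = 113.
Area = π·r² = π·113 ≈ 355.00.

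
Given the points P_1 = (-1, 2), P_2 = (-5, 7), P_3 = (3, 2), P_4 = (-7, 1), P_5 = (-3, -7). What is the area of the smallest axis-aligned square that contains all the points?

The bounding box has width 10 and height 14.
An axis-aligned square enclosing the set must have side ≥ max(width, height).
So the minimum side is max(10, 14) = 14.
Area = 14² = 196.

196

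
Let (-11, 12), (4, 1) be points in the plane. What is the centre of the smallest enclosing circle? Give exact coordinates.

The smallest circle enclosing two points has them as diameter endpoints.
Centre = midpoint = (-3.5, 6.5); r² = |(-11, 12)−(4, 1)|²/4 = 346/4 = 86.5.
Centre = (-3.5, 6.5).

(-3.5, 6.5)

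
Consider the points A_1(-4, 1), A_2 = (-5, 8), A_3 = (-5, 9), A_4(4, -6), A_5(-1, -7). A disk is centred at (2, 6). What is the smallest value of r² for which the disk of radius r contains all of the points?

178

The required radius is the distance from (2, 6) to the farthest point.
Squared distances: 61, 53, 58, 148, 178.
Maximum is 178, attained at A_5.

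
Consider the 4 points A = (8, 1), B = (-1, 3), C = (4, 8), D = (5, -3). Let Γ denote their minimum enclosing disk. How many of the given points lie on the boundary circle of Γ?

3

By Welzl's lemma the MEC is supported by two points (diametrically opposite) or three points (on a circumcircle).
The farthest pair is C–D with squared distance 122. The circle on this segment as diameter has centre (4.5, 2.5) and r² = 122/4 = 30.5.
Check A: distance² to centre = 14.5 ≤ 30.5, so it lies inside.
All remaining points lie in this disk, and no smaller disk contains both endpoints, so this is the minimum enclosing circle.
The points at distance exactly r from the centre are B, C, D — 3 points.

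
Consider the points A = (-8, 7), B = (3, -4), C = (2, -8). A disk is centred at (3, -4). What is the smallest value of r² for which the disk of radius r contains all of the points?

242

The required radius is the distance from (3, -4) to the farthest point.
Squared distances: 242, 0, 17.
Maximum is 242, attained at A.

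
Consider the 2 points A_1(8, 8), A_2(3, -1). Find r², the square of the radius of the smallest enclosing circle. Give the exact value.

26.5

The smallest circle enclosing two points has them as diameter endpoints.
Centre = midpoint = (5.5, 3.5); r² = |A_1A_2|²/4 = 106/4 = 26.5.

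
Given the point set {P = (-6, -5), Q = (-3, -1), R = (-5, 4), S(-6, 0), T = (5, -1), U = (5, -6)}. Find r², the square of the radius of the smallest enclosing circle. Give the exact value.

The minimum enclosing circle of a finite set is fixed by two of the points (as a diameter) or three (as a circumcircle).
The minimum enclosing circle is determined by three boundary points: P, R, U.
Their circumcentre is (-0.1, -1.1) with r² = 50.02.
The farthest remaining point S is at distance² 36.02 ≤ 50.02.

50.02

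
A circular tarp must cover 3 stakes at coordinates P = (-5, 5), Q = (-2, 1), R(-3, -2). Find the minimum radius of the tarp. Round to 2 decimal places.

Side lengths²: PQ² = 25, PR² = 53, QR² = 10.
Since PR² = 53 ≥ 25 + 10 = 35, the angle opposite PR is not acute, so the smallest enclosing circle has PR as diameter.
Centre = midpoint of PR = (-4, 1.5), r² = 53/4 = 13.25.
r = √(13.25) ≈ 3.64.

3.64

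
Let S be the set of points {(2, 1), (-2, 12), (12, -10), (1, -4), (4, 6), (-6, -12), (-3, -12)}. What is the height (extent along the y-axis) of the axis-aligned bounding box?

24

max y = 12, min y = -12, so height = 24.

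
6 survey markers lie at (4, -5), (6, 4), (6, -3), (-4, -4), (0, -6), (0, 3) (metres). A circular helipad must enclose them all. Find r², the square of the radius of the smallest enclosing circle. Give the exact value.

The minimum enclosing circle of a finite set is fixed by two of the points (as a diameter) or three (as a circumcircle).
The farthest pair is (6, 4)–(-4, -4) with squared distance 164. The circle on this segment as diameter has centre (1, 0) and r² = 164/4 = 41.
Check (4, -5): distance² to centre = 34 ≤ 41, so it lies inside.
All remaining points lie in this disk, and no smaller disk contains both endpoints, so this is the minimum enclosing circle.

41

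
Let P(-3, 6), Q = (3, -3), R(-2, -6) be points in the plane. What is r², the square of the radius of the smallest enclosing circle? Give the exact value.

32045/882

Side lengths²: PQ² = 117, PR² = 145, QR² = 34.
Since PR² = 145 < 117 + 34 = 151, the triangle is acute, so the smallest enclosing circle is the circumcircle.
Circumcentre = (-31/14, 1/42), r² = 32045/882.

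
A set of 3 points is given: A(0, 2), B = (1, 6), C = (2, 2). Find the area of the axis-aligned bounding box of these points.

8

x ranges over [0, 2], width 2.
y ranges over [2, 6], height 4.
Area = 2 × 4 = 8.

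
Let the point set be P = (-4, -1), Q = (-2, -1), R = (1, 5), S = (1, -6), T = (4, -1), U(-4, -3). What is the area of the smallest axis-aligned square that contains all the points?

The bounding box has width 8 and height 11.
An axis-aligned square enclosing the set must have side ≥ max(width, height).
So the minimum side is max(8, 11) = 11.
Area = 11² = 121.

121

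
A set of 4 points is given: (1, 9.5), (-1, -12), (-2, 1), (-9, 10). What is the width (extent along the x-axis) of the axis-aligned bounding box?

10

max x = 1, min x = -9, so width = 10.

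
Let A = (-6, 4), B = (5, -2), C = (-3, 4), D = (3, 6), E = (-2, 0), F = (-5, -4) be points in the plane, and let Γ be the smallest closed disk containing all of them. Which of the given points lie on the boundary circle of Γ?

B, D, F

By Welzl's lemma the MEC is supported by two points (diametrically opposite) or three points (on a circumcircle).
The minimum enclosing circle is determined by three boundary points: B, D, F.
Their circumcentre is (-16/21, 17/21) with r² = 18122/441.
The farthest remaining point A is at distance² 16589/441 ≤ 18122/441.
The points at distance exactly r from the centre are B, D, F — 3 points.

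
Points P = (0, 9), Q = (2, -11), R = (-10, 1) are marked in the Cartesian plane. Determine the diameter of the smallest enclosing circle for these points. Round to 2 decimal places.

Side lengths²: PQ² = 404, PR² = 164, QR² = 288.
Since PQ² = 404 < 288 + 164 = 452, the triangle is acute, so the smallest enclosing circle is the circumcircle.
Circumcentre = (-1/9, -10/9), r² = 8282/81.
Diameter = 2r = 2√(8282/81) ≈ 20.22.

20.22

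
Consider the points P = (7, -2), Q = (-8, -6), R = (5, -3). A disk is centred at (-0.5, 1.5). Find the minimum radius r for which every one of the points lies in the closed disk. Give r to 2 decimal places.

10.61

The required radius is the distance from (-0.5, 1.5) to the farthest point.
Squared distances: 68.5, 112.5, 50.5.
Maximum is 112.5, attained at Q.
r = √(112.5) ≈ 10.61.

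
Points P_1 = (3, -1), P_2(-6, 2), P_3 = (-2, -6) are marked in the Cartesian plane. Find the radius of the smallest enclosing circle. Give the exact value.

5

Side lengths²: P_1P_2² = 90, P_1P_3² = 50, P_2P_3² = 80.
Since P_1P_2² = 90 < 80 + 50 = 130, the triangle is acute, so the smallest enclosing circle is the circumcircle.
Circumcentre = (-2, -1), r² = 25.
r = √25 = 5.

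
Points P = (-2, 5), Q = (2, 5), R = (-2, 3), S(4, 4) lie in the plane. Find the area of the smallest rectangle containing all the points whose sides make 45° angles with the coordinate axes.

24.5

In coordinates u = x + y, v = x − y the rectangle is axis-aligned; the map (x,y)→(u,v) scales areas by 2.
u-values: 3, 7, 1, 8; range = 8 − 1 = 7.
v-values: -7, -3, -5, 0; range = 0 − (-7) = 7.
Area = (7 × 7) / 2 = 24.5.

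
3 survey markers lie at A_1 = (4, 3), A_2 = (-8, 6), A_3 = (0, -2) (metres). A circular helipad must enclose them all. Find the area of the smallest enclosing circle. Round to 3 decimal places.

121.649

Side lengths²: A_1A_2² = 153, A_1A_3² = 41, A_2A_3² = 128.
Since A_1A_2² = 153 < 128 + 41 = 169, the triangle is acute, so the smallest enclosing circle is the circumcircle.
Circumcentre = (-13/6, 23/6), r² = 697/18.
Area = π·r² = π·697/18 ≈ 121.649.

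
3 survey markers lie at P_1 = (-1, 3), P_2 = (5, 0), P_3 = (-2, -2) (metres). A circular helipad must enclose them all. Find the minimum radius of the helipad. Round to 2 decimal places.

3.77

Side lengths²: P_1P_2² = 45, P_1P_3² = 26, P_2P_3² = 53.
Since P_2P_3² = 53 < 45 + 26 = 71, the triangle is acute, so the smallest enclosing circle is the circumcircle.
Circumcentre = (27/22, -1/22), r² = 3445/242.
r = √(3445/242) ≈ 3.77.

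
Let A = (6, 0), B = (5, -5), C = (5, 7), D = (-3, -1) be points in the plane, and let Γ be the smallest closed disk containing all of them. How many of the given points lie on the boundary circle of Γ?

A smallest enclosing disk is always determined by at most three of the input points on its boundary.
The minimum enclosing circle is determined by three boundary points: B, C, D.
Their circumcentre is (3, 1) with r² = 40.
The farthest remaining point A is at distance² 10 ≤ 40.
The points at distance exactly r from the centre are B, C, D — 3 points.

3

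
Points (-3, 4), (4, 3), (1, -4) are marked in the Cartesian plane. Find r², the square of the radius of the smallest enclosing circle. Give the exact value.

Call the three points A, B, C in the order given.
Side lengths²: AB² = 50, AC² = 80, BC² = 58.
Since AC² = 80 < 58 + 50 = 108, the triangle is acute, so the smallest enclosing circle is the circumcircle.
Circumcentre = (1/13, 7/13), r² = 3625/169.

3625/169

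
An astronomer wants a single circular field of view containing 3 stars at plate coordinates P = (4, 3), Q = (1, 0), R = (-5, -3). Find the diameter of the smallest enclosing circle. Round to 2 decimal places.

Side lengths²: PQ² = 18, PR² = 117, QR² = 45.
Since PR² = 117 ≥ 45 + 18 = 63, the angle opposite PR is not acute, so the smallest enclosing circle has PR as diameter.
Centre = midpoint of PR = (-0.5, 0), r² = 117/4 = 29.25.
Diameter = 2r = 2√(29.25) ≈ 10.82.

10.82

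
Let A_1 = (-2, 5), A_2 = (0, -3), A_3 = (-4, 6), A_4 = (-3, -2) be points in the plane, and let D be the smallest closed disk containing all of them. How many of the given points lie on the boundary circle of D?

2

By Welzl's lemma the MEC is supported by two points (diametrically opposite) or three points (on a circumcircle).
The farthest pair is A_2–A_3 with squared distance 97. The circle on this segment as diameter has centre (-2, 1.5) and r² = 97/4 = 24.25.
Check A_1: distance² to centre = 12.25 ≤ 24.25, so it lies inside.
All remaining points lie in this disk, and no smaller disk contains both endpoints, so this is the minimum enclosing circle.
The points at distance exactly r from the centre are A_2, A_3 — 2 points.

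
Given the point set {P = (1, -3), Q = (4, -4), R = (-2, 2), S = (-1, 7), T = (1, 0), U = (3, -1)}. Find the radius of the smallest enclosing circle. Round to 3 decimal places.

6.042

A smallest enclosing disk is always determined by at most three of the input points on its boundary.
The farthest pair is Q–S with squared distance 146. The circle on this segment as diameter has centre (1.5, 1.5) and r² = 146/4 = 36.5.
Check P: distance² to centre = 20.5 ≤ 36.5, so it lies inside.
All remaining points lie in this disk, and no smaller disk contains both endpoints, so this is the minimum enclosing circle.
r = √(36.5) ≈ 6.042.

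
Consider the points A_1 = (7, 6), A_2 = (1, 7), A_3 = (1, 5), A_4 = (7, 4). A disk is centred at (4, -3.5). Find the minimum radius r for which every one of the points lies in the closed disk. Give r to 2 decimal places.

10.92

The required radius is the distance from (4, -3.5) to the farthest point.
Squared distances: 99.25, 119.25, 81.25, 65.25.
Maximum is 119.25, attained at A_2.
r = √(119.25) ≈ 10.92.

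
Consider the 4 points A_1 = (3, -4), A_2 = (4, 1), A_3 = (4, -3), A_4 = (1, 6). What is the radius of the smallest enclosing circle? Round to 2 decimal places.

5.10

The farthest pair is A_1–A_4 with squared distance 104. The circle on this segment as diameter has centre (2, 1) and r² = 104/4 = 26.
Check A_2: distance² to centre = 4 ≤ 26, so it lies inside.
All remaining points lie in this disk, and no smaller disk contains both endpoints, so this is the minimum enclosing circle.
r = √26 ≈ 5.10.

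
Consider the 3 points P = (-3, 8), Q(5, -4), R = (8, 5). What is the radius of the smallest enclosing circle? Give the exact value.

65/9

Side lengths²: PQ² = 208, PR² = 130, QR² = 90.
Since PQ² = 208 < 130 + 90 = 220, the triangle is acute, so the smallest enclosing circle is the circumcircle.
Circumcentre = (4/3, 20/9), r² = 4225/81.
r = √(4225/81) = 65/9.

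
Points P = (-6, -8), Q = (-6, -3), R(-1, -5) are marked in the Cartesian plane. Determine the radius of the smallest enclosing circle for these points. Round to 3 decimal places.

3.140

Side lengths²: PQ² = 25, PR² = 34, QR² = 29.
Since PR² = 34 < 29 + 25 = 54, the triangle is acute, so the smallest enclosing circle is the circumcircle.
Circumcentre = (-4.1, -5.5), r² = 9.86.
r = √(9.86) ≈ 3.140.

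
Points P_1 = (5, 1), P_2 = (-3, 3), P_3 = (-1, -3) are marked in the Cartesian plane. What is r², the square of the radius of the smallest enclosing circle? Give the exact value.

2210/121

Side lengths²: P_1P_2² = 68, P_1P_3² = 52, P_2P_3² = 40.
Since P_1P_2² = 68 < 52 + 40 = 92, the triangle is acute, so the smallest enclosing circle is the circumcircle.
Circumcentre = (8/11, 10/11), r² = 2210/121.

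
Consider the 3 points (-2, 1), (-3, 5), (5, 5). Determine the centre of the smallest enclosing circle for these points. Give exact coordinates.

Call the three points A, B, C in the order given.
Side lengths²: AB² = 17, AC² = 65, BC² = 64.
Since AC² = 65 < 64 + 17 = 81, the triangle is acute, so the smallest enclosing circle is the circumcircle.
Circumcentre = (1, 3.875), r² = 17.265625.
Centre = (1, 3.875).

(1, 3.875)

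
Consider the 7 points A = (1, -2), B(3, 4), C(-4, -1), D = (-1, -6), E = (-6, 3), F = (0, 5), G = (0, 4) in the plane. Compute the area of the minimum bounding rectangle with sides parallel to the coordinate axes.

99

x ranges over [-6, 3], width 9.
y ranges over [-6, 5], height 11.
Area = 9 × 11 = 99.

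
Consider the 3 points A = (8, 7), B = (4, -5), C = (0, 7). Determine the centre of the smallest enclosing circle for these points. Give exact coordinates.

Side lengths²: AB² = 160, AC² = 64, BC² = 160.
Since BC² = 160 < 160 + 64 = 224, the triangle is acute, so the smallest enclosing circle is the circumcircle.
Circumcentre = (4, 5/3), r² = 400/9.
Centre = (4, 5/3).

(4, 5/3)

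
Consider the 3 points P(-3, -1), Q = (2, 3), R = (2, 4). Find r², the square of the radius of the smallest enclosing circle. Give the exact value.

12.5

Side lengths²: PQ² = 41, PR² = 50, QR² = 1.
Since PR² = 50 ≥ 41 + 1 = 42, the angle opposite PR is not acute, so the smallest enclosing circle has PR as diameter.
Centre = midpoint of PR = (-0.5, 1.5), r² = 50/4 = 12.5.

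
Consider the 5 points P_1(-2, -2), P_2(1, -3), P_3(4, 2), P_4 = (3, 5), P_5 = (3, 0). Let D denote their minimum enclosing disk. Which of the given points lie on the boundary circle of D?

P_1, P_2, P_4

The minimum enclosing circle is determined by three boundary points: P_1, P_2, P_4.
Their circumcentre is (10/13, 17/13) with r² = 3145/169.
The farthest remaining point P_3 is at distance² 1845/169 ≤ 3145/169.
The points at distance exactly r from the centre are P_1, P_2, P_4 — 3 points.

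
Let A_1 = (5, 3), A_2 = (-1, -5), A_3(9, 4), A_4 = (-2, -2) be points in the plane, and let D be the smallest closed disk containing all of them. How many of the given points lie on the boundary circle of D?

2

A smallest enclosing disk is always determined by at most three of the input points on its boundary.
The farthest pair is A_2–A_3 with squared distance 181. The circle on this segment as diameter has centre (4, -0.5) and r² = 181/4 = 45.25.
Check A_1: distance² to centre = 13.25 ≤ 45.25, so it lies inside.
All remaining points lie in this disk, and no smaller disk contains both endpoints, so this is the minimum enclosing circle.
The points at distance exactly r from the centre are A_2, A_3 — 2 points.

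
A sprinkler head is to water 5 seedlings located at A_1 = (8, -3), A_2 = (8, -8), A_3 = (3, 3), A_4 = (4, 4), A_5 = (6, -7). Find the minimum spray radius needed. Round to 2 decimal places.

6.32

A smallest enclosing disk is always determined by at most three of the input points on its boundary.
The farthest pair is A_2–A_4 with squared distance 160. The circle on this segment as diameter has centre (6, -2) and r² = 160/4 = 40.
Check A_1: distance² to centre = 5 ≤ 40, so it lies inside.
All remaining points lie in this disk, and no smaller disk contains both endpoints, so this is the minimum enclosing circle.
r = √40 ≈ 6.32.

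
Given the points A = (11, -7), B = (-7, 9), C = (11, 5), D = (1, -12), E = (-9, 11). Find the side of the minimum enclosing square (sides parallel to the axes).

23

The bounding box has width 20 and height 23.
An axis-aligned square enclosing the set must have side ≥ max(width, height).
So the minimum side is max(20, 23) = 23.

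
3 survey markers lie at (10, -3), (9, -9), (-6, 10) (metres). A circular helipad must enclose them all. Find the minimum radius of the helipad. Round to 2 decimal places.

Call the three points A, B, C in the order given.
Side lengths²: AB² = 37, AC² = 425, BC² = 586.
Since BC² = 586 ≥ 425 + 37 = 462, the angle opposite BC is not acute, so the smallest enclosing circle has BC as diameter.
Centre = midpoint of BC = (1.5, 0.5), r² = 586/4 = 146.5.
r = √(146.5) ≈ 12.10.

12.10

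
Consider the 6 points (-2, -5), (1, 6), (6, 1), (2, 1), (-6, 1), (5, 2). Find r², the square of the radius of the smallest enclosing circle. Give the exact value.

The minimum enclosing circle is determined by three boundary points: (-2, -5), (6, 1), (-6, 1).
Their circumcentre is (0, 2/3) with r² = 325/9.
The farthest remaining point (1, 6) is at distance² 265/9 ≤ 325/9.

325/9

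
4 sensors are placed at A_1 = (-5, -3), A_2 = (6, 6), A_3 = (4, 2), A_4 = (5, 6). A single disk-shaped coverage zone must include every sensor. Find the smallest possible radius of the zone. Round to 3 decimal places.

7.106

By Welzl's lemma the MEC is supported by two points (diametrically opposite) or three points (on a circumcircle).
The farthest pair is A_1–A_2 with squared distance 202. The circle on this segment as diameter has centre (0.5, 1.5) and r² = 202/4 = 50.5.
Check A_3: distance² to centre = 12.5 ≤ 50.5, so it lies inside.
All remaining points lie in this disk, and no smaller disk contains both endpoints, so this is the minimum enclosing circle.
r = √(50.5) ≈ 7.106.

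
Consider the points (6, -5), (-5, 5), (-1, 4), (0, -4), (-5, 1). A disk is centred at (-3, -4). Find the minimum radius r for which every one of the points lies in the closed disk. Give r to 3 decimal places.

The required radius is the distance from (-3, -4) to the farthest point.
Squared distances: 82, 85, 68, 9, 29.
Maximum is 85, attained at (-5, 5).
r = √85 ≈ 9.220.

9.220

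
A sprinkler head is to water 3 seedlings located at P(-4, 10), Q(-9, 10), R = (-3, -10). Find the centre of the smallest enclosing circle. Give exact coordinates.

Side lengths²: PQ² = 25, PR² = 401, QR² = 436.
Since QR² = 436 ≥ 401 + 25 = 426, the angle opposite QR is not acute, so the smallest enclosing circle has QR as diameter.
Centre = midpoint of QR = (-6, 0), r² = 436/4 = 109.
Centre = (-6, 0).

(-6, 0)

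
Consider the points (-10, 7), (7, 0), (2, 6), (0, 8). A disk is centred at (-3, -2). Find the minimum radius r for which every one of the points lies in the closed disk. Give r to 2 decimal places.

The required radius is the distance from (-3, -2) to the farthest point.
Squared distances: 130, 104, 89, 109.
Maximum is 130, attained at (-10, 7).
r = √130 ≈ 11.40.

11.40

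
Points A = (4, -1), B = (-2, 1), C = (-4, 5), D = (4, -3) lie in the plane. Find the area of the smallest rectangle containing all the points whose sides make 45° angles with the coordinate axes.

32

In coordinates u = x + y, v = x − y the rectangle is axis-aligned; the map (x,y)→(u,v) scales areas by 2.
u-values: 3, -1, 1, 1; range = 3 − (-1) = 4.
v-values: 5, -3, -9, 7; range = 7 − (-9) = 16.
Area = (4 × 16) / 2 = 32.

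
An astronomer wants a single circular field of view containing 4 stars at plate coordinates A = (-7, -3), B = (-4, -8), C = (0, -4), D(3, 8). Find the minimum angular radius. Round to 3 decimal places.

8.732

The minimum enclosing circle of a finite set is fixed by two of the points (as a diameter) or three (as a circumcircle).
The farthest pair is B–D with squared distance 305. The circle on this segment as diameter has centre (-0.5, 0) and r² = 305/4 = 76.25.
Check A: distance² to centre = 51.25 ≤ 76.25, so it lies inside.
All remaining points lie in this disk, and no smaller disk contains both endpoints, so this is the minimum enclosing circle.
r = √(76.25) ≈ 8.732.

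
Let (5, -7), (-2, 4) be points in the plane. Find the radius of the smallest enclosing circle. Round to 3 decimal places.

6.519

The smallest circle enclosing two points has them as diameter endpoints.
Centre = midpoint = (1.5, -1.5); r² = |(5, -7)−(-2, 4)|²/4 = 170/4 = 42.5.
r = √(42.5) ≈ 6.519.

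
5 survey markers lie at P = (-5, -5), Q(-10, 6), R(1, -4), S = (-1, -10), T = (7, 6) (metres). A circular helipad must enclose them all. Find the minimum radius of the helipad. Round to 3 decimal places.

10.262

A smallest enclosing disk is always determined by at most three of the input points on its boundary.
The minimum enclosing circle is determined by three boundary points: Q, S, T.
Their circumcentre is (-1.5, 0.25) with r² = 105.3125.
The farthest remaining point P is at distance² 39.8125 ≤ 105.3125.
r = √(105.3125) ≈ 10.262.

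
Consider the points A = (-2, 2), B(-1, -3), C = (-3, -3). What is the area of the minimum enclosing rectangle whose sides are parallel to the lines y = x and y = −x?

In coordinates u = x + y, v = x − y the rectangle is axis-aligned; the map (x,y)→(u,v) scales areas by 2.
u-values: 0, -4, -6; range = 0 − (-6) = 6.
v-values: -4, 2, 0; range = 2 − (-4) = 6.
Area = (6 × 6) / 2 = 18.

18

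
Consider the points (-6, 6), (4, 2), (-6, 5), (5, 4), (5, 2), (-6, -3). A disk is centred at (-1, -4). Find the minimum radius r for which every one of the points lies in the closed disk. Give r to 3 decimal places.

The required radius is the distance from (-1, -4) to the farthest point.
Squared distances: 125, 61, 106, 100, 72, 26.
Maximum is 125, attained at (-6, 6).
r = √125 ≈ 11.180.

11.180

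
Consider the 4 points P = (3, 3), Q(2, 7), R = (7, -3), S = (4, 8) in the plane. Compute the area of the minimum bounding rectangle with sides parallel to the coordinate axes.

55

x ranges over [2, 7], width 5.
y ranges over [-3, 8], height 11.
Area = 5 × 11 = 55.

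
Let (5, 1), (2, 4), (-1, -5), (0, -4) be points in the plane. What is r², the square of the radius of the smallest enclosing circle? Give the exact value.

The farthest pair is (2, 4)–(-1, -5) with squared distance 90. The circle on this segment as diameter has centre (0.5, -0.5) and r² = 90/4 = 22.5.
Check (5, 1): distance² to centre = 22.5 ≤ 22.5, so it lies inside.
All remaining points lie in this disk, and no smaller disk contains both endpoints, so this is the minimum enclosing circle.

22.5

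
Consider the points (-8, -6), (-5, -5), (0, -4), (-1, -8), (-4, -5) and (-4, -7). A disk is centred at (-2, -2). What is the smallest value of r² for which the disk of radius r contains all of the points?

52

The required radius is the distance from (-2, -2) to the farthest point.
Squared distances: 52, 18, 8, 37, 13, 29.
Maximum is 52, attained at (-8, -6).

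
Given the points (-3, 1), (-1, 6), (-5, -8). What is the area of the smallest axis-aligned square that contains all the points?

The bounding box has width 4 and height 14.
An axis-aligned square enclosing the set must have side ≥ max(width, height).
So the minimum side is max(4, 14) = 14.
Area = 14² = 196.

196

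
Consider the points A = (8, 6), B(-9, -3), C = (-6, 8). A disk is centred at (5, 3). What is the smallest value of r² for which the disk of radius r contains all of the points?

The required radius is the distance from (5, 3) to the farthest point.
Squared distances: 18, 232, 146.
Maximum is 232, attained at B.

232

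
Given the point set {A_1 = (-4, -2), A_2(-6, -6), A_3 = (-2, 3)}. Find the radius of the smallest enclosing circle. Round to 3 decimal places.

4.924

Side lengths²: A_1A_2² = 20, A_1A_3² = 29, A_2A_3² = 97.
Since A_2A_3² = 97 ≥ 29 + 20 = 49, the angle opposite A_2A_3 is not acute, so the smallest enclosing circle has A_2A_3 as diameter.
Centre = midpoint of A_2A_3 = (-4, -1.5), r² = 97/4 = 24.25.
r = √(24.25) ≈ 4.924.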